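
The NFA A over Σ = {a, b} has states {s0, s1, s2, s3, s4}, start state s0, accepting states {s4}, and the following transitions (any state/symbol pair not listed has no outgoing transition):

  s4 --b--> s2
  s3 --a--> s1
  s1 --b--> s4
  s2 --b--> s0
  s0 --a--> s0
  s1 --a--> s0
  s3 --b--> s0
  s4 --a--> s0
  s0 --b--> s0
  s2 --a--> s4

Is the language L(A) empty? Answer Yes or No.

Yes

The states reachable from the start state are {s0}.
None of the accepting states {s4} is reachable, so no string is accepted and L(A) = ∅.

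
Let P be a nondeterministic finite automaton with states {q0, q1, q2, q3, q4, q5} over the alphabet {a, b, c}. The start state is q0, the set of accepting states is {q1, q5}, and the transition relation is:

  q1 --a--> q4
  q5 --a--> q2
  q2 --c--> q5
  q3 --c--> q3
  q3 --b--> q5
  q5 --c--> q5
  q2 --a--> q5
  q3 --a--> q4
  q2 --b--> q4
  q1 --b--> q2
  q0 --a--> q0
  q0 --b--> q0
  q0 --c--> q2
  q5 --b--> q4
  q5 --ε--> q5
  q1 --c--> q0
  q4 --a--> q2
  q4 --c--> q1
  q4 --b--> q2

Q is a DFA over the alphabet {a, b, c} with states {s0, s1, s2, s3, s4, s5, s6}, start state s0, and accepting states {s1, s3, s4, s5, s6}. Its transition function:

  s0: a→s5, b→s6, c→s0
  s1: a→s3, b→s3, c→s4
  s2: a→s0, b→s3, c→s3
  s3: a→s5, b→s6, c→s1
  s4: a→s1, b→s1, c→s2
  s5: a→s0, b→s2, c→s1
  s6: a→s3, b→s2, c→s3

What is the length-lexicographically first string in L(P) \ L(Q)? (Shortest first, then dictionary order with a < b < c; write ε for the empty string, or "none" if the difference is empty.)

The string cc is accepted by P but not by Q.
No shorter string lies in the difference, and cc is the lexicographically first length-2 string in L(P) \ L(Q).

cc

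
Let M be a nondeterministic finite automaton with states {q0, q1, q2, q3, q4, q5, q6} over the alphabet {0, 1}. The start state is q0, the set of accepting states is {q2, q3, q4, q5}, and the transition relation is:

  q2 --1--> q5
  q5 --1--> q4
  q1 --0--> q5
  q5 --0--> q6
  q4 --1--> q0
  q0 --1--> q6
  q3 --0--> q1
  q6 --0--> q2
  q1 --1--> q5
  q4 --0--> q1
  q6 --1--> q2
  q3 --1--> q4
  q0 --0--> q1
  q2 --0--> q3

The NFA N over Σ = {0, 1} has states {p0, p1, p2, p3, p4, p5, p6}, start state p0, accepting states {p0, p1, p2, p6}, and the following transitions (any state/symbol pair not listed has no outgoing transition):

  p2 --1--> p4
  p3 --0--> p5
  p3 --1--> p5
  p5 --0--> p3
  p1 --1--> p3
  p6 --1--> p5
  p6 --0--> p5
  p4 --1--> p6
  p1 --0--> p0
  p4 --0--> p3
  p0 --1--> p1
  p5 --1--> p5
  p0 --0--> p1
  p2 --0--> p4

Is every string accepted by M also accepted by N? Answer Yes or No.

No

The string 01 is in L(M) but not in L(N).
So L(M) ⊄ L(N).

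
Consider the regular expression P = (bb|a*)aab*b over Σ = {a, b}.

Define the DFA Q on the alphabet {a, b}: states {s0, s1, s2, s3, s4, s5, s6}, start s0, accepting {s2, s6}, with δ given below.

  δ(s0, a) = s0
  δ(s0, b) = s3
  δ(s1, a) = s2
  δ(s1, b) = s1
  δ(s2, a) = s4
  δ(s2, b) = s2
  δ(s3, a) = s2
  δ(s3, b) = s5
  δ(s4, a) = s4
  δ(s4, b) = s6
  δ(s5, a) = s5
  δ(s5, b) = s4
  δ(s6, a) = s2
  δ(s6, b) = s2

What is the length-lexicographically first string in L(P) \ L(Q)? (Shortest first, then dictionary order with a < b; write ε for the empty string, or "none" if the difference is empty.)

The string aab is accepted by P but not by Q.
No shorter string lies in the difference, and aab is the lexicographically first length-3 string in L(P) \ L(Q).

aab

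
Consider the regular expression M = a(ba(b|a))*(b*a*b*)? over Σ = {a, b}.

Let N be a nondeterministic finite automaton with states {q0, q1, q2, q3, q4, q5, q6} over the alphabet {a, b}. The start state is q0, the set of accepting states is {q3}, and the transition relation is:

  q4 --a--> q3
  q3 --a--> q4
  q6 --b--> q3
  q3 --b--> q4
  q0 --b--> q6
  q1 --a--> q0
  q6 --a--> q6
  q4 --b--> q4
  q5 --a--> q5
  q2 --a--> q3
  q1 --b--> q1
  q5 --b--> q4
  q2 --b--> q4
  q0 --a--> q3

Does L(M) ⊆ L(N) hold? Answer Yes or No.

No

The string aa is in L(M) but not in L(N).
So L(M) ⊄ L(N).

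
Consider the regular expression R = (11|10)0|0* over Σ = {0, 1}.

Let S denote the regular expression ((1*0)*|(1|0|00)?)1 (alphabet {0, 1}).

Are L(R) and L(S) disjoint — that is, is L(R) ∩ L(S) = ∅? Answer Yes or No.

Converting the expression R to a DFA (subset construction, then merging equivalent states) gives the minimal DFA with states {r0, r1, r2, r3, r4, r5}, start state r0, accepting states {r0, r1, r5} and transitions r0: 0→r1, 1→r2; r1: 0→r1, 1→r3; r2: 0→r4, 1→r4; r3: 0→r3, 1→r3; r4: 0→r5, 1→r3; r5: 0→r3, 1→r3.
Converting the expression S to a DFA (subset construction, then merging equivalent states) gives the minimal DFA with states {s0, s1, s2, s3, s4}, start state s0, accepting states {s2, s3} and transitions s0: 0→s1, 1→s2; s1: 0→s1, 1→s3; s2: 0→s1, 1→s3; s3: 0→s1, 1→s4; s4: 0→s1, 1→s4.
Exploring the product automaton R × S from the start pair (r0, s0), following both machines on each input symbol, reaches 9 state pairs: (r0, s0), (r1, s1), (r2, s2), (r3, s3), (r4, s1), (r4, s3), (r3, s1), (r3, s4), (r5, s1).
R accepts in {r0, r1, r5} and S accepts in {s2, s3}; no reachable pair has both components accepting, so no string drives both machines to acceptance simultaneously and L(R) ∩ L(S) = ∅.
So no string is accepted by both, and the intersection is empty.

Yes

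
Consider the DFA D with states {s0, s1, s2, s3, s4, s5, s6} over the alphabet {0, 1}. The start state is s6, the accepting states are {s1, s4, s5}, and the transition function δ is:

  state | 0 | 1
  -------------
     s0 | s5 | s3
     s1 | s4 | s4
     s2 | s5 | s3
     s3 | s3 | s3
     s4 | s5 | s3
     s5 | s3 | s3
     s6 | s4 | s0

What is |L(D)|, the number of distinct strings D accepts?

3

The useful subgraph on states {s0, s4, s5, s6} is acyclic, so L(D) is finite; the longest accepting path visits 3 useful states, giving maximum string length 2.
Counting accepting paths from s6 by length: 1 of length 1, 2 of length 2. Total 3.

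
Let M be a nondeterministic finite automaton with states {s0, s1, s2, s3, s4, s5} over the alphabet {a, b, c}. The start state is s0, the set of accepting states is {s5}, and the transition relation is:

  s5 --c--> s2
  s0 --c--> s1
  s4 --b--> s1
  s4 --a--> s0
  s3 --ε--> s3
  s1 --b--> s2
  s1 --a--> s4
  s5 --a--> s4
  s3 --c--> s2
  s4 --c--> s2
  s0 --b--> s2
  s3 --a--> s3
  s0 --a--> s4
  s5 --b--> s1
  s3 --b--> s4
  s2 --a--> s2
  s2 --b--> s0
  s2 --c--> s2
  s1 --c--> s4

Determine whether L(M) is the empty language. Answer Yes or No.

Yes

The states reachable from the start state are {s0, s1, s2, s4}.
None of the accepting states {s5} is reachable, so no string is accepted and L(M) = ∅.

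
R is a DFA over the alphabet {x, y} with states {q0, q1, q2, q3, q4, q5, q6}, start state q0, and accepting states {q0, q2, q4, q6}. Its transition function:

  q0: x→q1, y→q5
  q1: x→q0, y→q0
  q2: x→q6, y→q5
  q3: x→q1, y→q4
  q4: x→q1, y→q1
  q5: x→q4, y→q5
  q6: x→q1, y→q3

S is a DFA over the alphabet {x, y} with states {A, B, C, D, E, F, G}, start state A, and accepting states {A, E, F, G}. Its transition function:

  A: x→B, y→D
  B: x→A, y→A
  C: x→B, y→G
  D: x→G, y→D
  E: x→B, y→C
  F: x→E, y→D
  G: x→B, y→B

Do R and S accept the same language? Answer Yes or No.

Exploring the product automaton R × S from the start pair (q0, A), following both machines on each input symbol, reaches 4 state pairs: (q0, A), (q1, B), (q5, D), (q4, G).
R accepts in {q0, q2, q4, q6} and S accepts in {A, E, F, G}. In every reachable pair the two components are either both accepting — (q0, A), (q4, G) — or both non-accepting, so no string is accepted by exactly one of the machines: L(R) \ L(S) and L(S) \ L(R) are both empty.
Hence every string is accepted by R iff it is accepted by S, and the two languages coincide.

Yes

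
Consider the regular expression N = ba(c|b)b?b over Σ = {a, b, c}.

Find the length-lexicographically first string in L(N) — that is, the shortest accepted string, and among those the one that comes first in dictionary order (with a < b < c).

By inspection of the expression, no string of length less than 4 matches, and babb is the lexicographically first match of length 4.

babb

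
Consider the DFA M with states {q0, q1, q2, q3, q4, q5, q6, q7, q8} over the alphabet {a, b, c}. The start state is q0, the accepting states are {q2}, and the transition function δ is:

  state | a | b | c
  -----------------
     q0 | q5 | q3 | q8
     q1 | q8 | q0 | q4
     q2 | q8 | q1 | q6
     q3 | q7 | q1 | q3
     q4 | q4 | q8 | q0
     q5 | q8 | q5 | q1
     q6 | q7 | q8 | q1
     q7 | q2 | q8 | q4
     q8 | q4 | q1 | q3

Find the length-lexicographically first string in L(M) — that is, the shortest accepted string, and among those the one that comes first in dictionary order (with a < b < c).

A breadth-first search from q0 reaches an accepting state first via the path q0 → q3 → q7 → q2 on input baa.
No string of length < 3 is accepted (BFS exhausts all shorter strings without reaching an accepting state), and baa is the lexicographically least accepting string of length 3.

baa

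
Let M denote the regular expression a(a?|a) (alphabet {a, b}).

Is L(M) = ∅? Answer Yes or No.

The string a matches the expression, so it belongs to L(M).
Since L(M) contains at least one string, it is not empty.

No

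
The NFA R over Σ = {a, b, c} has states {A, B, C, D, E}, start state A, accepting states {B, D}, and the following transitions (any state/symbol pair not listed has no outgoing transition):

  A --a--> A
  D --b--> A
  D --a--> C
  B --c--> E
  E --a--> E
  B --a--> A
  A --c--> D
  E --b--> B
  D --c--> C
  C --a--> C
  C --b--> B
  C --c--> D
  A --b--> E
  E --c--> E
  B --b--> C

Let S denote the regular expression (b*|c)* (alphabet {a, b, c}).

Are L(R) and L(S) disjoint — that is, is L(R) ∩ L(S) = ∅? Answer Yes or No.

No

The string c is accepted by both R and S.
Hence L(R) ∩ L(S) ≠ ∅.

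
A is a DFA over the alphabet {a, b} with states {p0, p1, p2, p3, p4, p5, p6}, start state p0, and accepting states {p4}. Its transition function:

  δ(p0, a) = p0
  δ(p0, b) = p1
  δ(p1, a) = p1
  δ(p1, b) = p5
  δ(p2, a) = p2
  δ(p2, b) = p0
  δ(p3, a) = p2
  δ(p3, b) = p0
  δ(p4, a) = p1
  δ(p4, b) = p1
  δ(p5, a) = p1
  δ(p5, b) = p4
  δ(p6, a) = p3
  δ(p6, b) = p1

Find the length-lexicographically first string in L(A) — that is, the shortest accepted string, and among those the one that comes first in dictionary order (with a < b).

A breadth-first search from p0 reaches an accepting state first via the path p0 → p1 → p5 → p4 on input bbb.
No string of length < 3 is accepted (BFS exhausts all shorter strings without reaching an accepting state), and bbb is the lexicographically least accepting string of length 3.

bbb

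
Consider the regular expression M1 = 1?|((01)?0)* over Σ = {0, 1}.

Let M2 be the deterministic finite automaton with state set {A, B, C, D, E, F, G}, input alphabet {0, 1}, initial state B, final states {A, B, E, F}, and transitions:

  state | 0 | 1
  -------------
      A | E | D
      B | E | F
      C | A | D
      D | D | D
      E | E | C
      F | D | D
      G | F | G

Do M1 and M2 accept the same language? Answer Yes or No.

Yes

Converting the expression M1 to a DFA (subset construction, then merging equivalent states) gives the minimal DFA with states {r0, r1, r2, r3, r4, r5}, start state r0, accepting states {r0, r1, r2, r5} and transitions r0: 0→r1, 1→r2; r1: 0→r1, 1→r3; r2: 0→r4, 1→r4; r3: 0→r5, 1→r4; r4: 0→r4, 1→r4; r5: 0→r1, 1→r4.
Exploring the product automaton M1 × M2 from the start pair (r0, B), following both machines on each input symbol, reaches 6 state pairs: (r0, B), (r1, E), (r2, F), (r3, C), (r4, D), (r5, A).
M1 accepts in {r0, r1, r2, r5} and M2 accepts in {A, B, E, F}. In every reachable pair the two components are either both accepting — (r0, B), (r1, E), (r2, F), (r5, A) — or both non-accepting, so no string is accepted by exactly one of the machines: L(M1) \ L(M2) and L(M2) \ L(M1) are both empty.
Hence every string is accepted by M1 iff it is accepted by M2, and the two languages coincide.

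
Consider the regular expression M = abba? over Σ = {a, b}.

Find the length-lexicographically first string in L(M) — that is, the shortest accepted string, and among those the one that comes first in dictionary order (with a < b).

abb

By inspection of the expression, no string of length less than 3 matches, and abb is the lexicographically first match of length 3.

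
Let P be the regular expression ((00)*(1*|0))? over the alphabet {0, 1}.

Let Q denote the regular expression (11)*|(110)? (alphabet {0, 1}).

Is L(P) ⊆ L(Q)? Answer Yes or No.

No

The string 0 is in L(P) but not in L(Q).
So L(P) ⊄ L(Q).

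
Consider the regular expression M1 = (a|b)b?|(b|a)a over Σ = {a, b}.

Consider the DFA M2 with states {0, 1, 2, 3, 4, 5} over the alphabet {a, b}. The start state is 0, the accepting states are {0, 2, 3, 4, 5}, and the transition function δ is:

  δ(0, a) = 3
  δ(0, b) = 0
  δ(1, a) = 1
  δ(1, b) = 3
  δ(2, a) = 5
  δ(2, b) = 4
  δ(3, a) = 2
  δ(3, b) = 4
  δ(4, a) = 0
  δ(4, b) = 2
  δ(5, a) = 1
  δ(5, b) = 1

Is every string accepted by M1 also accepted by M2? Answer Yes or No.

Yes

Converting the expression M1 to a DFA (subset construction, then merging equivalent states) gives the minimal DFA with states {r0, r1, r2, r3}, start state r0, accepting states {r1, r2} and transitions r0: a→r1, b→r1; r1: a→r2, b→r2; r2: a→r3, b→r3; r3: a→r3, b→r3.
Exploring the product automaton M1 × M2 from the start pair (r0, 0), following both machines on each input symbol, reaches 13 state pairs: (r0, 0), (r1, 3), (r1, 0), (r2, 2), (r2, 4), (r2, 3), (r2, 0), (r3, 5), (r3, 4), (r3, 0), (r3, 2), (r3, 3), (r3, 1).
M1 accepts in {r1, r2} and M2 accepts in {0, 2, 3, 4, 5}. The reachable pairs whose M1-component is accepting are (r1, 3), (r1, 0), (r2, 2), (r2, 4), (r2, 3), (r2, 0); in each of them the M2-component is accepting too, so the product for L(M1) \ L(M2) (M1-component accepting, M2-component rejecting) has no reachable accepting pair and the difference is empty.
Hence every string in L(M1) is also in L(M2).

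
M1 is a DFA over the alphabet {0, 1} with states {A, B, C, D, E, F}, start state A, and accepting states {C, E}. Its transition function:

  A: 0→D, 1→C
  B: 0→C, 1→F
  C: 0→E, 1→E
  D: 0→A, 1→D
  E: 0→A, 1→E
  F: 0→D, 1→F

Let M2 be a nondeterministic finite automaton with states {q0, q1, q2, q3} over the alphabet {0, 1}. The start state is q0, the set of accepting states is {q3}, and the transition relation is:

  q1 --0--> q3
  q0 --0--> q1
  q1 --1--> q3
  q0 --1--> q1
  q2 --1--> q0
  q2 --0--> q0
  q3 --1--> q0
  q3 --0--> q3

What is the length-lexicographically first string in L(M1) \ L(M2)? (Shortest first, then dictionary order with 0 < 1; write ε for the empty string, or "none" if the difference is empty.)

The string 1 is accepted by M1 but not by M2.
No shorter string lies in the difference, and 1 is the lexicographically first length-1 string in L(M1) \ L(M2).

1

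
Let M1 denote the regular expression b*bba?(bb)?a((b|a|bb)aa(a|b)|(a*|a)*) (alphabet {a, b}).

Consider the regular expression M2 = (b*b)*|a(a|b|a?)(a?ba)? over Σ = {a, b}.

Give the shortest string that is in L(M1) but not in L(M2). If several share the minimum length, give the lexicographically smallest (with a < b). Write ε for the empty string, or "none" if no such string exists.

The string bba is accepted by M1 but not by M2.
No shorter string lies in the difference, and bba is the lexicographically first length-3 string in L(M1) \ L(M2).

bba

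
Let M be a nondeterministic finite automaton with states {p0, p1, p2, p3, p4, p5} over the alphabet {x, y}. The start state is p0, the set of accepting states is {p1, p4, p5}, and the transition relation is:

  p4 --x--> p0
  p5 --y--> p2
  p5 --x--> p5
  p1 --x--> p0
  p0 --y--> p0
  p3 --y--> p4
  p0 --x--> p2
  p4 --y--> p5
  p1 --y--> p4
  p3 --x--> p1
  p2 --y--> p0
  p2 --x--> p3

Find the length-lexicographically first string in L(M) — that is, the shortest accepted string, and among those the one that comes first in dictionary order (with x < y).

A breadth-first search from p0 reaches an accepting state first via the path p0 → p2 → p3 → p1 on input xxx.
No string of length < 3 is accepted (BFS exhausts all shorter strings without reaching an accepting state), and xxx is the lexicographically least accepting string of length 3.

xxx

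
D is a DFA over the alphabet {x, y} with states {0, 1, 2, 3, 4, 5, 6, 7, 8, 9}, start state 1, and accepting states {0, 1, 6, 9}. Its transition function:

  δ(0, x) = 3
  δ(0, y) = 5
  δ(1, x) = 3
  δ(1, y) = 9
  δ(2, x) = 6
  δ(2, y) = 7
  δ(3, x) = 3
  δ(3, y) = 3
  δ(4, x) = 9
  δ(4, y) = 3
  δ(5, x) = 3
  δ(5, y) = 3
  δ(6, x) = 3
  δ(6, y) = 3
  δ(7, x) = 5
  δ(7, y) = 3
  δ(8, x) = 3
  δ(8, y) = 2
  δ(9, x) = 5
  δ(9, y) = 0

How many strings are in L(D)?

The useful subgraph on states {0, 1, 9} is acyclic, so L(D) is finite; the longest accepting path visits 3 useful states, giving maximum string length 2.
Counting accepting paths from 1 by length: 1 of length 0, 1 of length 1, 1 of length 2. Total 3.

3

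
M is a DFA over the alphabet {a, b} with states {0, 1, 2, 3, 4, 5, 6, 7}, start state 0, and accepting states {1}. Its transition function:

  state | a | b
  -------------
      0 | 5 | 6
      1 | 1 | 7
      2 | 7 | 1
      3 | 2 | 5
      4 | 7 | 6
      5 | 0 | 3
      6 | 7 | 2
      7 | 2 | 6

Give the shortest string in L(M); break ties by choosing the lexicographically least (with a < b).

A breadth-first search from 0 reaches an accepting state first via the path 0 → 6 → 2 → 1 on input bbb.
No string of length < 3 is accepted (BFS exhausts all shorter strings without reaching an accepting state), and bbb is the lexicographically least accepting string of length 3.

bbb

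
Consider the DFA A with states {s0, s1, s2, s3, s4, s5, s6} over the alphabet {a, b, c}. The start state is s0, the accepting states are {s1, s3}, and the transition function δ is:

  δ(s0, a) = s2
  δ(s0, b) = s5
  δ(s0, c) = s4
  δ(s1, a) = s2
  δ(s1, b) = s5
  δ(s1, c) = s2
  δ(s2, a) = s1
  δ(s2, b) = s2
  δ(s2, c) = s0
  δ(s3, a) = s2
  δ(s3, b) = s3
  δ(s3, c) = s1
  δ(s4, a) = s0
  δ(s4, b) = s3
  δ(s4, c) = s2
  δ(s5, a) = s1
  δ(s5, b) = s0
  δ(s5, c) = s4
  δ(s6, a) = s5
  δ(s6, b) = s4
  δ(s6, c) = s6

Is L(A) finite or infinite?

State s0 is reachable from the start and can reach an accepting state, and it lies on the cycle s0 → s2 → s0.
Traversing that cycle any number of times yields accepted strings of unbounded length, so the language is infinite.

infinite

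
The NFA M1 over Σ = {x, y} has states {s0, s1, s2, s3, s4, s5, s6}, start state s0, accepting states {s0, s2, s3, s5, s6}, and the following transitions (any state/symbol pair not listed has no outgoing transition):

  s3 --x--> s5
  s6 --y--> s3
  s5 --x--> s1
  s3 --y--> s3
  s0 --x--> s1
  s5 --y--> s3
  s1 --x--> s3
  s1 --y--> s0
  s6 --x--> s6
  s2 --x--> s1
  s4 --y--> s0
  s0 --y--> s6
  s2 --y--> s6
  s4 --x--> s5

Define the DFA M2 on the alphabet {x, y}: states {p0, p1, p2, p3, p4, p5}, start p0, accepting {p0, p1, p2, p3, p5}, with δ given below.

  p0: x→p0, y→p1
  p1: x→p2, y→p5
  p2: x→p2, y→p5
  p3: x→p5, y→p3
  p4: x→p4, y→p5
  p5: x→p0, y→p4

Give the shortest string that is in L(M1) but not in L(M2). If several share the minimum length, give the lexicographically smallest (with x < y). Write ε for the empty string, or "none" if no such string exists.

yyy

The string yyy is accepted by M1 but not by M2.
No shorter string lies in the difference, and yyy is the lexicographically first length-3 string in L(M1) \ L(M2).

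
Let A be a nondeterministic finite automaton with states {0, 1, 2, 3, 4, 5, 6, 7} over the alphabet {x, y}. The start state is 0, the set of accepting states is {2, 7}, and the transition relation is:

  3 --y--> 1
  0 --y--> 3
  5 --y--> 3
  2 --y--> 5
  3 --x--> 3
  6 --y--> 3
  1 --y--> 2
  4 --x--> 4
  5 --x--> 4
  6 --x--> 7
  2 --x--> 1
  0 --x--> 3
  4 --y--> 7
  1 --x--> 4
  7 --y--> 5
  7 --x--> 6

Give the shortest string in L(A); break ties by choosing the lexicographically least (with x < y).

A breadth-first search from 0 reaches an accepting state first via the path 0 → 3 → 1 → 2 on input xyy.
No string of length < 3 is accepted (BFS exhausts all shorter strings without reaching an accepting state), and xyy is the lexicographically least accepting string of length 3.

xyy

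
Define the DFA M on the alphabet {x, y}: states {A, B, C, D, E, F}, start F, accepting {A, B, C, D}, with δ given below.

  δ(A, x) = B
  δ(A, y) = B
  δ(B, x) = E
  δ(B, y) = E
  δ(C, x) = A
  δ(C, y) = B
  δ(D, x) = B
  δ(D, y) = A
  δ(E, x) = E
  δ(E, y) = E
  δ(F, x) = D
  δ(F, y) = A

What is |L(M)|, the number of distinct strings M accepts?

8

The useful subgraph on states {A, B, D, F} is acyclic, so L(M) is finite; the longest accepting path visits 4 useful states, giving maximum string length 3.
Counting accepting paths from F by length: 2 of length 1, 4 of length 2, 2 of length 3. Total 8.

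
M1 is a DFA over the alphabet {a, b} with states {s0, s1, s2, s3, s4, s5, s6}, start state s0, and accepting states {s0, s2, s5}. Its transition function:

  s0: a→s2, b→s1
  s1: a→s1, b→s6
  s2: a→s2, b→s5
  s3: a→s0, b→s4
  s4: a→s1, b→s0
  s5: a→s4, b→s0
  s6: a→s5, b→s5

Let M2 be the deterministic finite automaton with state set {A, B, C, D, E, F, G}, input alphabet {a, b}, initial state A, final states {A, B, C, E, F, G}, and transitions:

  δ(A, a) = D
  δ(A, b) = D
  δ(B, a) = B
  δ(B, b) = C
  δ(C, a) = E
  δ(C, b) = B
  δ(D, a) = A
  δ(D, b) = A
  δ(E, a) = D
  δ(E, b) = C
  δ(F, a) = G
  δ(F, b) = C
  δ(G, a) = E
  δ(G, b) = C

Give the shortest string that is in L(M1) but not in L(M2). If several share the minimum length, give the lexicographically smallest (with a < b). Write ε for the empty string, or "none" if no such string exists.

a

The string a is accepted by M1 but not by M2.
No shorter string lies in the difference, and a is the lexicographically first length-1 string in L(M1) \ L(M2).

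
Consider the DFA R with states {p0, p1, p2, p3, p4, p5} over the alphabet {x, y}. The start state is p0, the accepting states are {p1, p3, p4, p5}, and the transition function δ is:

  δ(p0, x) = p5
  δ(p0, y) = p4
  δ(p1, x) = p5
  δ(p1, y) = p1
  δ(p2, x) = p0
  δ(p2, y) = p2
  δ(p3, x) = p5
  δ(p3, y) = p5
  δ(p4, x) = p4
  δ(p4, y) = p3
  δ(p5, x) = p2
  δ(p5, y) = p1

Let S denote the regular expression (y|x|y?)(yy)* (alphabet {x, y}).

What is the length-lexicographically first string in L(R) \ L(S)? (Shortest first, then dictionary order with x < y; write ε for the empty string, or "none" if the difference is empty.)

The string xy is accepted by R but not by S.
No shorter string lies in the difference, and xy is the lexicographically first length-2 string in L(R) \ L(S).

xy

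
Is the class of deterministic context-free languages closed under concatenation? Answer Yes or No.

No

Take L₁ = {ε, c} (finite, hence regular and DCFL) and L₂ = {c aⁿbⁿ : n≥0} ∪ {cc aⁿb²ⁿ : n≥0} (a DCFL: the number of leading c's tells the DPDA whether to pop one stack symbol per b or per two b's). Then L₁L₂ ∩ cca⁺b* = {cc aⁿbⁿ : n≥1} ∪ {cc aⁿb²ⁿ : n≥1}. If L₁L₂ were a DCFL, so would be this intersection with a regular set, and a DPDA for it started from its configuration after reading cc would accept {aⁿbⁿ : n≥1} ∪ {aⁿb²ⁿ : n≥1}, which no deterministic PDA accepts (a DPDA for it would have a single run on aⁿb²ⁿ, accepting after the prefix aⁿbⁿ and accepting again after n more b's; an ordinary PDA that simulates it on a's and b's and, at any moment when it is accepting, may switch to reading only a fresh letter d while feeding each d to the simulation as a b, would accept aⁱbʲdᵏ (k≥1) exactly when both aⁱbʲ and aⁱbʲ⁺ᵏ are in the language, i.e. its language intersected with the regular set a*b*d⁺ would be exactly {aⁿbⁿdⁿ : n≥1} — impossible, since context-free languages are closed under intersection with regular sets and {aⁿbⁿdⁿ} is not context-free). Hence L₁L₂ is not a DCFL.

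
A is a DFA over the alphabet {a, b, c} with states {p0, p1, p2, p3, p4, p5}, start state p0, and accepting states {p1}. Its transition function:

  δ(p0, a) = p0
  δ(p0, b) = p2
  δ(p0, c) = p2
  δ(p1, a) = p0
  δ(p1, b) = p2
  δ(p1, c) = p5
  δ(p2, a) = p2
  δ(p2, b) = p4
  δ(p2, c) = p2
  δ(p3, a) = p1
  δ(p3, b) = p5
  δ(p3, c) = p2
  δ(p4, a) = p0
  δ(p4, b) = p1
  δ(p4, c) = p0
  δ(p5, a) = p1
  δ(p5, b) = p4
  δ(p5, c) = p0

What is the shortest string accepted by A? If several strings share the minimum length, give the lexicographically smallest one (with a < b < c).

A breadth-first search from p0 reaches an accepting state first via the path p0 → p2 → p4 → p1 on input bbb.
No string of length < 3 is accepted (BFS exhausts all shorter strings without reaching an accepting state), and bbb is the lexicographically least accepting string of length 3.

bbb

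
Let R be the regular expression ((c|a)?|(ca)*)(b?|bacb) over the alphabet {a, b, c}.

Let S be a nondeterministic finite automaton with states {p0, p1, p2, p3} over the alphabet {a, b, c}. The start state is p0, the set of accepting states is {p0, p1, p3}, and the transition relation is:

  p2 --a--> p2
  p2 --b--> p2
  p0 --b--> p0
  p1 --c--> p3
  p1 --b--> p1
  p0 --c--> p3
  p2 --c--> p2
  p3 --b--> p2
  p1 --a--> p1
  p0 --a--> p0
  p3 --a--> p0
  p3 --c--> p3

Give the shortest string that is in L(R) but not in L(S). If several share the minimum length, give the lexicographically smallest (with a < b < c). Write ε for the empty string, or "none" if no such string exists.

The string cb is accepted by R but not by S.
No shorter string lies in the difference, and cb is the lexicographically first length-2 string in L(R) \ L(S).

cb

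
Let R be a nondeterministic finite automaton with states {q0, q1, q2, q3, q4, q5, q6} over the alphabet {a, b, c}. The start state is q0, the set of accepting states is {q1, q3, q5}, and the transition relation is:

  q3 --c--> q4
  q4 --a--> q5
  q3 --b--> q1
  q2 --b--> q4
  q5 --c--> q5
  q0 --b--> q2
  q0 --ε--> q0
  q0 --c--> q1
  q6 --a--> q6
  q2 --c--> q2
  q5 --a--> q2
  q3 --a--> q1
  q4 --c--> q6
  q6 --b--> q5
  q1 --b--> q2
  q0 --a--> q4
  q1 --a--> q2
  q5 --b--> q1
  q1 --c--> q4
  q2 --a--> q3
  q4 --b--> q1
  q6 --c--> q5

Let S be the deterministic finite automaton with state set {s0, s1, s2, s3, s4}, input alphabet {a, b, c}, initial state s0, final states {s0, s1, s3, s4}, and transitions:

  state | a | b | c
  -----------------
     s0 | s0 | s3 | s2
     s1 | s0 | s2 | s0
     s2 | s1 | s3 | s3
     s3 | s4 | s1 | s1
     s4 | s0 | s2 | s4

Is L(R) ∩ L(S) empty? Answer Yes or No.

The string aa is accepted by both R and S.
Hence L(R) ∩ L(S) ≠ ∅.

No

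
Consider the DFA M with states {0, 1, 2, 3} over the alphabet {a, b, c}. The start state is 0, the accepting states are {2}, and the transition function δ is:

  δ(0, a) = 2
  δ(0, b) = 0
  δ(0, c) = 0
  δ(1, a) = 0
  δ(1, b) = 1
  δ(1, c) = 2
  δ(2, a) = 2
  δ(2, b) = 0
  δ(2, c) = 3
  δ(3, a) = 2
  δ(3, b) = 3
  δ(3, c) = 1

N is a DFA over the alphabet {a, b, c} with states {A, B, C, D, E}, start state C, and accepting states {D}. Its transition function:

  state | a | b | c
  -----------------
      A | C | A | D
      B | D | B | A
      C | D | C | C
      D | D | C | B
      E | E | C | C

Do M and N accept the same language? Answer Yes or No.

Yes

Exploring the product automaton M × N from the start pair (0, C), following both machines on each input symbol, reaches 4 state pairs: (0, C), (2, D), (3, B), (1, A).
M accepts in {2} and N accepts in {D}. In every reachable pair the two components are either both accepting — (2, D) — or both non-accepting, so no string is accepted by exactly one of the machines: L(M) \ L(N) and L(N) \ L(M) are both empty.
Hence every string is accepted by M iff it is accepted by N, and the two languages coincide.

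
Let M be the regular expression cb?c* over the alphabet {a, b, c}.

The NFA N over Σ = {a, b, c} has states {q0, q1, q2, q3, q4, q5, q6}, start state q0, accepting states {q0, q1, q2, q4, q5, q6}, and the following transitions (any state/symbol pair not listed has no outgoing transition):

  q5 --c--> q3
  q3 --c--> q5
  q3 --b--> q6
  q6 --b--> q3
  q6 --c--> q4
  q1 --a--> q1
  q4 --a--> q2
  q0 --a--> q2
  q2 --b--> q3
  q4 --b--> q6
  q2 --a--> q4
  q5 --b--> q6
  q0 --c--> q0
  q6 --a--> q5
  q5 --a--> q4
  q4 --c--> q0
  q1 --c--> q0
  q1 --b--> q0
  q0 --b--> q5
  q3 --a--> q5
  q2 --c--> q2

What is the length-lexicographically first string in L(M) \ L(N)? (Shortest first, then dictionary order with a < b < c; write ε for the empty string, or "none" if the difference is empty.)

cbc

The string cbc is accepted by M but not by N.
No shorter string lies in the difference, and cbc is the lexicographically first length-3 string in L(M) \ L(N).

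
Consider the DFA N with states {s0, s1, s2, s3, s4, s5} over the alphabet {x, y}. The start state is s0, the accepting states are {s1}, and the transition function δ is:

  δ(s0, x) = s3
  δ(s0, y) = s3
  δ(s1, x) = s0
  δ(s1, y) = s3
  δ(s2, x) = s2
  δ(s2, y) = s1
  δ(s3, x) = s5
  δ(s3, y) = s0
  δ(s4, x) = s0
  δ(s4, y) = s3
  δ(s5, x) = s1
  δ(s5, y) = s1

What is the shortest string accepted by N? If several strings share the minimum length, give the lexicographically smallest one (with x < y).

A breadth-first search from s0 reaches an accepting state first via the path s0 → s3 → s5 → s1 on input xxx.
No string of length < 3 is accepted (BFS exhausts all shorter strings without reaching an accepting state), and xxx is the lexicographically least accepting string of length 3.

xxx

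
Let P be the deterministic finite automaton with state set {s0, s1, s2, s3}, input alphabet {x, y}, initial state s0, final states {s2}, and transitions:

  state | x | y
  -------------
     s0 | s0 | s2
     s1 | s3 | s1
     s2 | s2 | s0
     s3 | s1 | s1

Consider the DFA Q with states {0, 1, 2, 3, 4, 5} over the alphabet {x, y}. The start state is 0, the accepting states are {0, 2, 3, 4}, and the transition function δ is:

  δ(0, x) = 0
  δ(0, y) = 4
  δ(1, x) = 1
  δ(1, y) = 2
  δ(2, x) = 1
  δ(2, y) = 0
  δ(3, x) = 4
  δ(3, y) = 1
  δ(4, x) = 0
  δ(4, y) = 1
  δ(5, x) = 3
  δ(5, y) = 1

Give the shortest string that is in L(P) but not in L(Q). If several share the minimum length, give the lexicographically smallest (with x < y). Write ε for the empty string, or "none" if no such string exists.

yxyy

The string yxyy is accepted by P but not by Q.
No shorter string lies in the difference, and yxyy is the lexicographically first length-4 string in L(P) \ L(Q).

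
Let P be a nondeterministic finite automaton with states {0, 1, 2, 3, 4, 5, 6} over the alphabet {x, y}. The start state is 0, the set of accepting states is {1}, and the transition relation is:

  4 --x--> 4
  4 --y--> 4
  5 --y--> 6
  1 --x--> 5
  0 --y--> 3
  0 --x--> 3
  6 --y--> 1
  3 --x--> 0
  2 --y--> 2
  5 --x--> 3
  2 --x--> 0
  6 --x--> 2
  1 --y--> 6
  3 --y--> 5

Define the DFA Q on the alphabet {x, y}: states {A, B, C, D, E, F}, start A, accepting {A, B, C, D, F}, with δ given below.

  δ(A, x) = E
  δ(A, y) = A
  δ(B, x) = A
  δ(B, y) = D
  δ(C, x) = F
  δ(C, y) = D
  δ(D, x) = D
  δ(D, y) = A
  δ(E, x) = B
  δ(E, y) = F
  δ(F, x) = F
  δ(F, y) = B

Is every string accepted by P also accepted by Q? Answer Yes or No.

Yes

Exploring the product automaton P × Q from the start pair (0, A), following both machines on each input symbol, reaches 27 state pairs: (0, A), (3, E), (3, A), (0, B), (5, F), (0, E), (5, A), (3, D), (3, F), (6, B), (3, B), (6, A), (0, D), (0, F), (5, B), (2, A), (1, D), (5, D), (2, E), (1, A), (6, D), (2, F), (5, E), (2, D), (2, B), (6, F), (1, B).
P accepts in {1} and Q accepts in {A, B, C, D, F}. The reachable pairs whose P-component is accepting are (1, D), (1, A), (1, B); in each of them the Q-component is accepting too, so the product for L(P) \ L(Q) (P-component accepting, Q-component rejecting) has no reachable accepting pair and the difference is empty.
Hence every string in L(P) is also in L(Q).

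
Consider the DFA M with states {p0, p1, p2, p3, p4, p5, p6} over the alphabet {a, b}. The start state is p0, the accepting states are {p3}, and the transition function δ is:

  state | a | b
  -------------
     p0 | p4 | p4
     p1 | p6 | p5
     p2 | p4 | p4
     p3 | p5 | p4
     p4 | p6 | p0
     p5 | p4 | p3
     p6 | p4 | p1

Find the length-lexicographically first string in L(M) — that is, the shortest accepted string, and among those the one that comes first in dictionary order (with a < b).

A breadth-first search from p0 reaches an accepting state first via the path p0 → p4 → p6 → p1 → p5 → p3 on input aabbb.
No string of length < 5 is accepted (BFS exhausts all shorter strings without reaching an accepting state), and aabbb is the lexicographically least accepting string of length 5.

aabbb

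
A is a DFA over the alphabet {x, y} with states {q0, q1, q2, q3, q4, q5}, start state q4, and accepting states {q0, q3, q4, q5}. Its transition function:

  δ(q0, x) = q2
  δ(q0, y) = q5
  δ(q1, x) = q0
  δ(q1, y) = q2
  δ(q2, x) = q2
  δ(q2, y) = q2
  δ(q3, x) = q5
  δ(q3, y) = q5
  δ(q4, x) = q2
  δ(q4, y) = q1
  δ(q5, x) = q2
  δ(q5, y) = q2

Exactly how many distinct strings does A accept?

3

The useful subgraph on states {q0, q1, q4, q5} is acyclic, so L(A) is finite; the longest accepting path visits 4 useful states, giving maximum string length 3.
Counting accepting paths from q4 by length: 1 of length 0, 1 of length 2, 1 of length 3. Total 3.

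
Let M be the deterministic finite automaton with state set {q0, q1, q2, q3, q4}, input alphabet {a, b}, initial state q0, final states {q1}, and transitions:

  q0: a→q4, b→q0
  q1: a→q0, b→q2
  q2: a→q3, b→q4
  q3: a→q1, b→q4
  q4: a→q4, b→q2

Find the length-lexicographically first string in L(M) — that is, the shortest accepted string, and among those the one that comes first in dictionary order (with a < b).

A breadth-first search from q0 reaches an accepting state first via the path q0 → q4 → q2 → q3 → q1 on input abaa.
No string of length < 4 is accepted (BFS exhausts all shorter strings without reaching an accepting state), and abaa is the lexicographically least accepting string of length 4.

abaa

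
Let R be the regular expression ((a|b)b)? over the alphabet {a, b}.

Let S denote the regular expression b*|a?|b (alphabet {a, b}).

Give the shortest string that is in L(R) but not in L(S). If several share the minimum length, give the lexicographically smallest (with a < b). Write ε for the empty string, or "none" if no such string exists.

The string ab is accepted by R but not by S.
No shorter string lies in the difference, and ab is the lexicographically first length-2 string in L(R) \ L(S).

ab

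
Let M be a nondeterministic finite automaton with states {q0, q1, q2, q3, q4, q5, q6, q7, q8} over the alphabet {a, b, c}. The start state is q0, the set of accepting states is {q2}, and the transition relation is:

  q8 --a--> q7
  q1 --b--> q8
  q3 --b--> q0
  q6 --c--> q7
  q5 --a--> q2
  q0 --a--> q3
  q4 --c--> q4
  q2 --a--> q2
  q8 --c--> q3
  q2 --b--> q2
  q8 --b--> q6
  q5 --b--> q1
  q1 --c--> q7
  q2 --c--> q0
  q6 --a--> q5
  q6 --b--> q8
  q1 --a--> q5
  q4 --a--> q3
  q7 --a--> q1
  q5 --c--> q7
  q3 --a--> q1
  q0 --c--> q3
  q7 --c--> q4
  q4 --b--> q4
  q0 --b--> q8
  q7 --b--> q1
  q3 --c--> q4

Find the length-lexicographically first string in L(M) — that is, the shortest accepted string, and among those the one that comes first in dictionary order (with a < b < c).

aaaa

A breadth-first search from q0 reaches an accepting state first via the path q0 → q3 → q1 → q5 → q2 on input aaaa.
No string of length < 4 is accepted (BFS exhausts all shorter strings without reaching an accepting state), and aaaa is the lexicographically least accepting string of length 4.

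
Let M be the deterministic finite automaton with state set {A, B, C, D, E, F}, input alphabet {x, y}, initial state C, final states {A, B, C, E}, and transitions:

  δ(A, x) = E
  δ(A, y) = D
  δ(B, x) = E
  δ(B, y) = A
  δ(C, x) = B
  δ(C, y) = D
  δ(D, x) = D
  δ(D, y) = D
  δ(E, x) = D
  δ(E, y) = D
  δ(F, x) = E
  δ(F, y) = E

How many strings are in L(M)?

The useful subgraph on states {A, B, C, E} is acyclic, so L(M) is finite; the longest accepting path visits 4 useful states, giving maximum string length 3.
Counting accepting paths from C by length: 1 of length 0, 1 of length 1, 2 of length 2, 1 of length 3. Total 5.

5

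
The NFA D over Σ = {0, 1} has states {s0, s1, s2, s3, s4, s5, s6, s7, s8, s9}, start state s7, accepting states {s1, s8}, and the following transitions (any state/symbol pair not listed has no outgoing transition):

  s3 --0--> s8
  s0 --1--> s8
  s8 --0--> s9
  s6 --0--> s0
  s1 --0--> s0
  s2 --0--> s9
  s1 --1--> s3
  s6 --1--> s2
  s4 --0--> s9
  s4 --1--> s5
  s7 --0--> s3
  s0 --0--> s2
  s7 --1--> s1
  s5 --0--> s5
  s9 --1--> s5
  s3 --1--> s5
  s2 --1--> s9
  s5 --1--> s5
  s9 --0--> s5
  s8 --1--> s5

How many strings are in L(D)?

The useful subgraph on states {s0, s1, s3, s7, s8} is acyclic, so L(D) is finite; the longest accepting path visits 4 useful states, giving maximum string length 3.
Counting accepting paths from s7 by length: 1 of length 1, 1 of length 2, 2 of length 3. Total 4.

4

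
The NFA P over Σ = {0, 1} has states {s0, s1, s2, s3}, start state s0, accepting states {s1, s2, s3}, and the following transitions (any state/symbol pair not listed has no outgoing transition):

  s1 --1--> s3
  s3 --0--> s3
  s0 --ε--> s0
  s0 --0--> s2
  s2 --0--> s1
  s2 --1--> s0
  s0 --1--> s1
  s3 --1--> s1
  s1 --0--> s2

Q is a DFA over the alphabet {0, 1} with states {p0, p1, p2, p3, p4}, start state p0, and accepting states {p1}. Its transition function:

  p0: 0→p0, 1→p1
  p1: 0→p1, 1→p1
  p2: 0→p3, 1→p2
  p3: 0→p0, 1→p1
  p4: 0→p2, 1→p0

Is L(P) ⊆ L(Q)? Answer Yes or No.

No

The string 0 is in L(P) but not in L(Q).
So L(P) ⊄ L(Q).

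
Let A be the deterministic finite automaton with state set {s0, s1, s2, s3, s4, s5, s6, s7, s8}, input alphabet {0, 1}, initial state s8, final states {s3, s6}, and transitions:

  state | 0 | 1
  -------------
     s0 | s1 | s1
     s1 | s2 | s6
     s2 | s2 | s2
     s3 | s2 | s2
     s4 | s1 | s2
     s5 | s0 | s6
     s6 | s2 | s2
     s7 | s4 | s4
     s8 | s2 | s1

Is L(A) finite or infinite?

finite

The useful states (reachable from s8 and able to reach an accepting state) are {s1, s6, s8}.
Restricted to these states the transition graph has no cycle, so every accepting path has bounded length and L is finite.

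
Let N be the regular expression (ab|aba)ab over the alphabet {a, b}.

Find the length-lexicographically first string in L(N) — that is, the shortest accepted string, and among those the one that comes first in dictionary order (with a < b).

By inspection of the expression, no string of length less than 4 matches, and abab is the lexicographically first match of length 4.

abab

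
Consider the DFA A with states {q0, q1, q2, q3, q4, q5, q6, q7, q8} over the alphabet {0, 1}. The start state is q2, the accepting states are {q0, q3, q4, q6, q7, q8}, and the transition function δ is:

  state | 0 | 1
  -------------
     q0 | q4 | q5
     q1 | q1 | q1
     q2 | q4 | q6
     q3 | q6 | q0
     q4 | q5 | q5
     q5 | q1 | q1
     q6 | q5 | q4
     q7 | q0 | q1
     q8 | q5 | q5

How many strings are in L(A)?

3

The useful subgraph on states {q2, q4, q6} is acyclic, so L(A) is finite; the longest accepting path visits 3 useful states, giving maximum string length 2.
Counting accepting paths from q2 by length: 2 of length 1, 1 of length 2. Total 3.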